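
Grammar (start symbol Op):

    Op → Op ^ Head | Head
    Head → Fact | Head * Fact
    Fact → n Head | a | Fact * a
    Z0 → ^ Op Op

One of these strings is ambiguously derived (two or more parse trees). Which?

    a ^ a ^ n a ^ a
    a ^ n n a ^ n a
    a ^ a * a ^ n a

a ^ a ^ n a ^ a: 1 tree
a ^ n n a ^ n a: 1 tree
a ^ a * a ^ n a: 2 trees

a ^ a * a ^ n a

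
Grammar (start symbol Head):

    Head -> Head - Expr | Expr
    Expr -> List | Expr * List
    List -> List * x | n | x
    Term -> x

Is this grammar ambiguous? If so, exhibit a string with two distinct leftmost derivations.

Witness: n * x

Derivation 1: Head ⇒ Expr ⇒ List ⇒ List * x ⇒ n * x
Derivation 2: Head ⇒ Expr ⇒ Expr * List ⇒ List * List ⇒ n * List ⇒ n * x

Two distinct leftmost derivations for the same string.

Ambiguous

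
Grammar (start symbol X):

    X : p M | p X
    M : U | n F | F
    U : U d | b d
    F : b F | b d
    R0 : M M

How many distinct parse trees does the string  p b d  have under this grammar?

Parse trees for p b d:
  [X p [M [U b d]]]
  [X p [M [F b d]]]

2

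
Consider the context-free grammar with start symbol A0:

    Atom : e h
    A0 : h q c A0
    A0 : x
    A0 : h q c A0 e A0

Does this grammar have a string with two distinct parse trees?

Witness: h q c h q c x e x

Derivation 1: A0 ⇒ h q c A0 ⇒ h q c h q c A0 e A0 ⇒ h q c h q c x e A0 ⇒ h q c h q c x e x
Derivation 2: A0 ⇒ h q c A0 e A0 ⇒ h q c h q c A0 e A0 ⇒ h q c h q c x e A0 ⇒ h q c h q c x e x

Two distinct leftmost derivations for the same string.

Ambiguous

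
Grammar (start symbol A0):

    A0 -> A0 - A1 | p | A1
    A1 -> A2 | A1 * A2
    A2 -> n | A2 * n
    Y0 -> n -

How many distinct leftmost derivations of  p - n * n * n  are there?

4

Parse trees for p - n * n * n:
  [A0 [A0 p] - [A1 [A2 [A2 [A2 n] * n] * n]]]
  [A0 [A0 p] - [A1 [A1 [A2 n]] * [A2 [A2 n] * n]]]
  [A0 [A0 p] - [A1 [A1 [A2 [A2 n] * n]] * [A2 n]]]
  [A0 [A0 p] - [A1 [A1 [A1 [A2 n]] * [A2 n]] * [A2 n]]]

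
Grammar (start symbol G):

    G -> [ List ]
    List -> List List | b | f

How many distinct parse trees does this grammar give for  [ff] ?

Parse trees for [ff]:
  [G [ [List [List f] [List f]] ]]

1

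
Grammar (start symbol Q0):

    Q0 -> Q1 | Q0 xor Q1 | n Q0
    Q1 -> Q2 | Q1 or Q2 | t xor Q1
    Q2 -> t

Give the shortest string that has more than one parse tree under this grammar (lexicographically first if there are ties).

t xor t

length 1: no string has ≥2 trees
length 2: no string has ≥2 trees
length 3: t xor t has 2 parse trees

Two derivations of t xor t:
  Q0 ⇒ Q1 ⇒ t xor Q1 ⇒ t xor Q2 ⇒ t xor t
  Q0 ⇒ Q0 xor Q1 ⇒ Q1 xor Q1 ⇒ Q2 xor Q1 ⇒ t xor Q1 ⇒ t xor Q2 ⇒ t xor t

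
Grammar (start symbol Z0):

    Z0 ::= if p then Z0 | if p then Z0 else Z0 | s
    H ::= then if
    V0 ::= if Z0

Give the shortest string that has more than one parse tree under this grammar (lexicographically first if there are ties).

length 1: no string has ≥2 trees
length 4: no string has ≥2 trees
length 6: no string has ≥2 trees
length 7: no string has ≥2 trees
length 9: if p then if p then s else s has 2 parse trees

Two derivations of if p then if p then s else s:
  Z0 ⇒ if p then Z0 ⇒ if p then if p then Z0 else Z0 ⇒ if p then if p then s else Z0 ⇒ if p then if p then s else s
  Z0 ⇒ if p then Z0 else Z0 ⇒ if p then if p then Z0 else Z0 ⇒ if p then if p then s else Z0 ⇒ if p then if p then s else s

if p then if p then s else s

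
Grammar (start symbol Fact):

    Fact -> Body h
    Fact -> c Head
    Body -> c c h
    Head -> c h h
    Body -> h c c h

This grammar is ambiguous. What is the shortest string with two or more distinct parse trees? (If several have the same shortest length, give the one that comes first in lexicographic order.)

c c h h

length 4: c c h h has 2 parse trees

Two derivations of c c h h:
  Fact ⇒ Body h ⇒ c c h h
  Fact ⇒ c Head ⇒ c c h h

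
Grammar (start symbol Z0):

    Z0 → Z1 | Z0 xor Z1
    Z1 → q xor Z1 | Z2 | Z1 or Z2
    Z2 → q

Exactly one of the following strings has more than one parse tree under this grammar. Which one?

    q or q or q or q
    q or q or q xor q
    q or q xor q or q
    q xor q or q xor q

q xor q or q xor q

q or q or q or q: 1 tree
q or q or q xor q: 1 tree
q or q xor q or q: 1 tree
q xor q or q xor q: 3 trees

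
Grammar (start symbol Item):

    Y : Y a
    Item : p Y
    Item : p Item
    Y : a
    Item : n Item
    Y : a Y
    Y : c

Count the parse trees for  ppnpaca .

2

Parse trees for ppnpaca:
  [Item p [Item p [Item n [Item p [Y [Y a [Y c]] a]]]]]
  [Item p [Item p [Item n [Item p [Y a [Y [Y c] a]]]]]]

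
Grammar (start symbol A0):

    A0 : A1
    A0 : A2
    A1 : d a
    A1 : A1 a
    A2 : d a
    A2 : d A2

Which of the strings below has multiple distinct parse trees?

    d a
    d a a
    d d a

d a

d a: 2 trees
d a a: 1 tree
d d a: 1 tree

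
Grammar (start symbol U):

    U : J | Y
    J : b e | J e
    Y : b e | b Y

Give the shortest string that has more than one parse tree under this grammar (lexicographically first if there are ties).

length 2: b e has 2 parse trees

Two derivations of b e:
  U ⇒ J ⇒ b e
  U ⇒ Y ⇒ b e

b e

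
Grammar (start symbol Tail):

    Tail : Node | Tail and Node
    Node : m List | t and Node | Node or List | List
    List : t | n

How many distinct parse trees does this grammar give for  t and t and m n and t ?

4

Parse trees for t and t and m n and t:
  [Tail [Tail [Node t and [Node t and [Node m [List n]]]]] and [Node [List t]]]
  [Tail [Tail [Tail [Node [List t]]] and [Node t and [Node m [List n]]]] and [Node [List t]]]
  [Tail [Tail [Tail [Node t and [Node [List t]]]] and [Node m [List n]]] and [Node [List t]]]
  [Tail [Tail [Tail [Tail [Node [List t]]] and [Node [List t]]] and [Node m [List n]]] and [Node [List t]]]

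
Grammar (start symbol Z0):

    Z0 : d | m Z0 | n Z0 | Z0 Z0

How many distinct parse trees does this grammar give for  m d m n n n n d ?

2

Parse trees for m d m n n n n d:
  [Z0 m [Z0 [Z0 d] [Z0 m [Z0 n [Z0 n [Z0 n [Z0 n [Z0 d]]]]]]]]
  [Z0 [Z0 m [Z0 d]] [Z0 m [Z0 n [Z0 n [Z0 n [Z0 n [Z0 d]]]]]]]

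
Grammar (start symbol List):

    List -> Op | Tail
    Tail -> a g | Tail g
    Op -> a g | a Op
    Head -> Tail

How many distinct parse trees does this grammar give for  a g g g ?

1

Parse trees for a g g g:
  [List [Tail [Tail [Tail a g] g] g]]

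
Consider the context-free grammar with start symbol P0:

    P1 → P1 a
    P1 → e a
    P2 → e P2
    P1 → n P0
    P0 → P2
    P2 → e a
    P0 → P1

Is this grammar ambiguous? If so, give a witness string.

Witness: e a

Derivation 1: P0 ⇒ P2 ⇒ e a
Derivation 2: P0 ⇒ P1 ⇒ e a

Two distinct leftmost derivations for the same string.

Ambiguous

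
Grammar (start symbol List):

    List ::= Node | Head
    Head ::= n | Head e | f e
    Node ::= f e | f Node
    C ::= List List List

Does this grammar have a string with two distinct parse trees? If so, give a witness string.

Witness: f e

Derivation 1: List ⇒ Node ⇒ f e
Derivation 2: List ⇒ Head ⇒ f e

Two distinct leftmost derivations for the same string.

Ambiguous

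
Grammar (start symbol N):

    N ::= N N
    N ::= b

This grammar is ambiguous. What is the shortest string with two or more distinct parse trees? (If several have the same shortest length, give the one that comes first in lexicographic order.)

b b b

length 1: no string has ≥2 trees
length 2: no string has ≥2 trees
length 3: b b b has 2 parse trees

Two derivations of b b b:
  N ⇒ N N ⇒ N N N ⇒ b N N ⇒ b b N ⇒ b b b
  N ⇒ N N ⇒ b N ⇒ b N N ⇒ b b N ⇒ b b b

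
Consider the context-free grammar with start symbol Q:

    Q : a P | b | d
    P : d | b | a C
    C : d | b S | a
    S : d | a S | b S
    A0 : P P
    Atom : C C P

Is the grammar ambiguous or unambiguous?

Unambiguous

(A0, Atom are unreachable from Q, so their rules don't affect L(Q).) The reachable rules are right-linear with at most one rule per (nonterminal, next-terminal) pair. Each input token forces the next rule, so parsing is deterministic.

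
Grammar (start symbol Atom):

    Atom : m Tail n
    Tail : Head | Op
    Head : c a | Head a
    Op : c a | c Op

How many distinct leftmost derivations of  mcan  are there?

2

Parse trees for mcan:
  [Atom m [Tail [Head c a]] n]
  [Atom m [Tail [Op c a]] n]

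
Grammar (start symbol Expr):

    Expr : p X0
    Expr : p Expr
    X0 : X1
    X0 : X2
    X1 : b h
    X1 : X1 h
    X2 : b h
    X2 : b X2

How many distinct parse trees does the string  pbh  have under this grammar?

2

Parse trees for pbh:
  [Expr p [X0 [X1 b h]]]
  [Expr p [X0 [X2 b h]]]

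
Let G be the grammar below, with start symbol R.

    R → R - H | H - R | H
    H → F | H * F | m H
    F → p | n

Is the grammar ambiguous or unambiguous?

Witness: n - n

Derivation 1: R ⇒ R - H ⇒ H - H ⇒ F - H ⇒ n - H ⇒ n - F ⇒ n - n
Derivation 2: R ⇒ H - R ⇒ F - R ⇒ n - R ⇒ n - H ⇒ n - F ⇒ n - n

Two distinct leftmost derivations for the same string.

Ambiguous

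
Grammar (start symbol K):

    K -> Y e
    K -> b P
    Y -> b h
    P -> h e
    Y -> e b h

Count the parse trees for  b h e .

2

Parse trees for b h e:
  [K [Y b h] e]
  [K b [P h e]]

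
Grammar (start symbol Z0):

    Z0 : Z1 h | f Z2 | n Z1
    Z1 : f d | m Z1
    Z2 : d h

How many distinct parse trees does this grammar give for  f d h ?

2

Parse trees for f d h:
  [Z0 [Z1 f d] h]
  [Z0 f [Z2 d h]]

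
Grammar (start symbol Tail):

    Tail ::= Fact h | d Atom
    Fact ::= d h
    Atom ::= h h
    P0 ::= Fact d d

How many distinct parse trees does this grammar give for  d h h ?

2

Parse trees for d h h:
  [Tail [Fact d h] h]
  [Tail d [Atom h h]]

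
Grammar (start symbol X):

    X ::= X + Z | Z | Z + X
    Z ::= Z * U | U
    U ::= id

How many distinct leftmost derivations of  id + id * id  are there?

Parse trees for id + id * id:
  [X [X [Z [U id]]] + [Z [Z [U id]] * [U id]]]
  [X [Z [U id]] + [X [Z [Z [U id]] * [U id]]]]

2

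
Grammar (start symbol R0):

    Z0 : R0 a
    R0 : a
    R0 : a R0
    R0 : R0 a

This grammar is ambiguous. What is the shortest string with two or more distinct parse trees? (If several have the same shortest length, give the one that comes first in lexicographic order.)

length 1: no string has ≥2 trees
length 2: a a has 2 parse trees

Two derivations of a a:
  R0 ⇒ a R0 ⇒ a a
  R0 ⇒ R0 a ⇒ a a

a a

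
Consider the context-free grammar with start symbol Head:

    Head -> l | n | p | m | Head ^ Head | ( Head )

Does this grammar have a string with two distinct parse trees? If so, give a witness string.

Witness: l ^ l ^ l

Derivation 1: Head ⇒ Head ^ Head ⇒ l ^ Head ⇒ l ^ Head ^ Head ⇒ l ^ l ^ Head ⇒ l ^ l ^ l
Derivation 2: Head ⇒ Head ^ Head ⇒ Head ^ Head ^ Head ⇒ l ^ Head ^ Head ⇒ l ^ l ^ Head ⇒ l ^ l ^ l

Two distinct leftmost derivations for the same string.

Ambiguous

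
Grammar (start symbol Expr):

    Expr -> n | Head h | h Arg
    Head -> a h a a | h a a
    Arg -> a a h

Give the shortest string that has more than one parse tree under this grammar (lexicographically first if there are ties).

h a a h

length 1: no string has ≥2 trees
length 4: h a a h has 2 parse trees

Two derivations of h a a h:
  Expr ⇒ Head h ⇒ h a a h
  Expr ⇒ h Arg ⇒ h a a h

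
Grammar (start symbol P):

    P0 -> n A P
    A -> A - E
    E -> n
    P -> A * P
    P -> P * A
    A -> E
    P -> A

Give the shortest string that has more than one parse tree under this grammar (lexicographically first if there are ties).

n * n

length 1: no string has ≥2 trees
length 3: n * n has 2 parse trees

Two derivations of n * n:
  P ⇒ A * P ⇒ E * P ⇒ n * P ⇒ n * A ⇒ n * E ⇒ n * n
  P ⇒ P * A ⇒ A * A ⇒ E * A ⇒ n * A ⇒ n * E ⇒ n * n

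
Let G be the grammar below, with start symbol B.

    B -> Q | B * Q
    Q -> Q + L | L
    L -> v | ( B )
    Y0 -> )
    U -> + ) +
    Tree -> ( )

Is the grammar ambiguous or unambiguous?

Only B, Q, L are reachable from B; ignoring the rest: The grammar is stratified — B handles '*' (left-recursive), Q handles '+', L atoms. Each operator has a fixed associativity and precedence level, so every string has one parse.

Unambiguous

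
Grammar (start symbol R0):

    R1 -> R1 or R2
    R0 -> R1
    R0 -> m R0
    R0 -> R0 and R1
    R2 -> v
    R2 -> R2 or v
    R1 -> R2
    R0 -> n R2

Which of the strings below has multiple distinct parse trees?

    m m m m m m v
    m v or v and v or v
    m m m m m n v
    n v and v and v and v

m m m m m m v: 1 tree
m v or v and v or v: 8 trees
m m m m m n v: 1 tree
n v and v and v and v: 1 tree

m v or v and v or v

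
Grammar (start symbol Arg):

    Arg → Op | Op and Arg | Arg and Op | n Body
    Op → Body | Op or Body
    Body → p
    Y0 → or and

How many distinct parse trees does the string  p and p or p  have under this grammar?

2

Parse trees for p and p or p:
  [Arg [Op [Body p]] and [Arg [Op [Op [Body p]] or [Body p]]]]
  [Arg [Arg [Op [Body p]]] and [Op [Op [Body p]] or [Body p]]]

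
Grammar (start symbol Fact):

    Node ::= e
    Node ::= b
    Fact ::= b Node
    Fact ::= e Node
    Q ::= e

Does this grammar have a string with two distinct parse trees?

Unambiguous

Only Fact, Node are reachable from Fact; ignoring the rest: Restricted to the reachable nonterminals, every rule has the form A → t or A → t B, and no two rules for the same A share a first terminal. The grammar encodes a DFA — one run per string.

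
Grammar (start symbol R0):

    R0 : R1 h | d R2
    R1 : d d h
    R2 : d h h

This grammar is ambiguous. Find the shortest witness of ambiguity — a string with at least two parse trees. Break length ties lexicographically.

d d h h

length 4: d d h h has 2 parse trees

Two derivations of d d h h:
  R0 ⇒ R1 h ⇒ d d h h
  R0 ⇒ d R2 ⇒ d d h h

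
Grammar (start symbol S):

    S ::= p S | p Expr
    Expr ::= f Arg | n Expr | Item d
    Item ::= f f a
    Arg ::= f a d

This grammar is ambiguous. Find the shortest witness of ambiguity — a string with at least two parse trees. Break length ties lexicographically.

length 5: p f f a d has 2 parse trees

Two derivations of p f f a d:
  S ⇒ p Expr ⇒ p f Arg ⇒ p f f a d
  S ⇒ p Expr ⇒ p Item d ⇒ p f f a d

p f f a d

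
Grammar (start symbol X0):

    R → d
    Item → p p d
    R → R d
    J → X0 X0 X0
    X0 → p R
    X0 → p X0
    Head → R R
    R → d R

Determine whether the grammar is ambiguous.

Ambiguous

Witness: p d d

Derivation 1: X0 ⇒ p R ⇒ p R d ⇒ p d d
Derivation 2: X0 ⇒ p R ⇒ p d R ⇒ p d d

Two distinct leftmost derivations for the same string.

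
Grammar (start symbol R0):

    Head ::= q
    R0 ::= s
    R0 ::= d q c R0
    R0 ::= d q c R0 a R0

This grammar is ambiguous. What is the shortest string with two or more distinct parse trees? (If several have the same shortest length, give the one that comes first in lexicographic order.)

length 1: no string has ≥2 trees
length 4: no string has ≥2 trees
length 6: no string has ≥2 trees
length 7: no string has ≥2 trees
length 9: d q c d q c s a s has 2 parse trees

Two derivations of d q c d q c s a s:
  R0 ⇒ d q c R0 ⇒ d q c d q c R0 a R0 ⇒ d q c d q c s a R0 ⇒ d q c d q c s a s
  R0 ⇒ d q c R0 a R0 ⇒ d q c d q c R0 a R0 ⇒ d q c d q c s a R0 ⇒ d q c d q c s a s

d q c d q c s a s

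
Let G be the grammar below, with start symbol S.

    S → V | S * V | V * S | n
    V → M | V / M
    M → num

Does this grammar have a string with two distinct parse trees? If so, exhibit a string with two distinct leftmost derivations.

Ambiguous

Witness: num * num

Derivation 1: S ⇒ S * V ⇒ V * V ⇒ M * V ⇒ num * V ⇒ num * M ⇒ num * num
Derivation 2: S ⇒ V * S ⇒ M * S ⇒ num * S ⇒ num * V ⇒ num * M ⇒ num * num

Two distinct leftmost derivations for the same string.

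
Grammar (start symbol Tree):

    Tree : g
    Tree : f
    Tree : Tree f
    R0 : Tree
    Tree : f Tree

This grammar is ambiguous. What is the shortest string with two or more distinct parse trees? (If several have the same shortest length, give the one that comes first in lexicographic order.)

f f

length 1: no string has ≥2 trees
length 2: f f has 2 parse trees

Two derivations of f f:
  Tree ⇒ Tree f ⇒ f f
  Tree ⇒ f Tree ⇒ f f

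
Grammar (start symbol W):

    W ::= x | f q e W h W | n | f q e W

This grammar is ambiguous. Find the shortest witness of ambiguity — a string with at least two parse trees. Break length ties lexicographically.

f q e f q e n h n

length 1: no string has ≥2 trees
length 4: no string has ≥2 trees
length 6: no string has ≥2 trees
length 7: no string has ≥2 trees
length 9: f q e f q e n h n has 2 parse trees

Two derivations of f q e f q e n h n:
  W ⇒ f q e W h W ⇒ f q e f q e W h W ⇒ f q e f q e n h W ⇒ f q e f q e n h n
  W ⇒ f q e W ⇒ f q e f q e W h W ⇒ f q e f q e n h W ⇒ f q e f q e n h n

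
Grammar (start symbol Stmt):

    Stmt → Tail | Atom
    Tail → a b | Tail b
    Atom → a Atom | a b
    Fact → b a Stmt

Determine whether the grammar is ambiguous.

Ambiguous

Witness: a b

Derivation 1: Stmt ⇒ Tail ⇒ a b
Derivation 2: Stmt ⇒ Atom ⇒ a b

Two distinct leftmost derivations for the same string.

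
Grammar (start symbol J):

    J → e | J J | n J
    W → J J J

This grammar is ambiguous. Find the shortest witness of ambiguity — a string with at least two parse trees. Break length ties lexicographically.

e e e

length 1: no string has ≥2 trees
length 2: no string has ≥2 trees
length 3: e e e has 2 parse trees

Two derivations of e e e:
  J ⇒ J J ⇒ e J ⇒ e J J ⇒ e e J ⇒ e e e
  J ⇒ J J ⇒ J J J ⇒ e J J ⇒ e e J ⇒ e e e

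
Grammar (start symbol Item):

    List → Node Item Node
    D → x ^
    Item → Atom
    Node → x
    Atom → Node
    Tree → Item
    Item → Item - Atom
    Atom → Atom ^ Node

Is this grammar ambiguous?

Unambiguous

(List, Tree, D are unreachable from Item, so their rules don't affect L(Item).) This is a standard precedence ladder (Item over Atom over Node), with each level left-recursive on its own operator ('-' at Item, '^' at Atom). That structure is LR(1), hence unambiguous.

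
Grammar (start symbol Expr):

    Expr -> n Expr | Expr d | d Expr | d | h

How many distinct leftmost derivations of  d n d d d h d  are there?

Parse trees for d n d d d h d:
  [Expr [Expr d [Expr n [Expr d [Expr d [Expr d [Expr h]]]]]] d]
  [Expr d [Expr n [Expr [Expr d [Expr d [Expr d [Expr h]]]] d]]]
  [Expr d [Expr n [Expr d [Expr [Expr d [Expr d [Expr h]]] d]]]]
  [Expr d [Expr n [Expr d [Expr d [Expr [Expr d [Expr h]] d]]]]]
  [Expr d [Expr n [Expr d [Expr d [Expr d [Expr [Expr h] d]]]]]]
  [Expr d [Expr [Expr n [Expr d [Expr d [Expr d [Expr h]]]]] d]]

6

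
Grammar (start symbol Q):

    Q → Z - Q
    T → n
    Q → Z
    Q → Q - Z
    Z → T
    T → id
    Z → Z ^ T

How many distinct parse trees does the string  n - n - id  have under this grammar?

Parse trees for n - n - id:
  [Q [Z [T n]] - [Q [Z [T n]] - [Q [Z [T id]]]]]
  [Q [Z [T n]] - [Q [Q [Z [T n]]] - [Z [T id]]]]
  [Q [Q [Z [T n]] - [Q [Z [T n]]]] - [Z [T id]]]
  [Q [Q [Q [Z [T n]]] - [Z [T n]]] - [Z [T id]]]

4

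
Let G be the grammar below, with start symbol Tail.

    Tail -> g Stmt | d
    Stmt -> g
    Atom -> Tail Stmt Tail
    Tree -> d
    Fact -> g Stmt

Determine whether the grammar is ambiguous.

(Atom, Tree, Fact are unreachable from Tail, so their rules don't affect L(Tail).) Each reachable nonterminal has at most one production per leading terminal, and all productions are right-linear; the derivation is determined token-by-token.

Unambiguous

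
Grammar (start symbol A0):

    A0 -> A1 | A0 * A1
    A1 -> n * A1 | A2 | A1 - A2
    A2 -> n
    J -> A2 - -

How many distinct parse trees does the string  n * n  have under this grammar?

2

Parse trees for n * n:
  [A0 [A1 n * [A1 [A2 n]]]]
  [A0 [A0 [A1 [A2 n]]] * [A1 [A2 n]]]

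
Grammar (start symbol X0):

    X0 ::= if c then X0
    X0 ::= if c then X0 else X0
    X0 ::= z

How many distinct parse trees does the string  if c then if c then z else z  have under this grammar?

2

Parse trees for if c then if c then z else z:
  [X0 if c then [X0 if c then [X0 z] else [X0 z]]]
  [X0 if c then [X0 if c then [X0 z]] else [X0 z]]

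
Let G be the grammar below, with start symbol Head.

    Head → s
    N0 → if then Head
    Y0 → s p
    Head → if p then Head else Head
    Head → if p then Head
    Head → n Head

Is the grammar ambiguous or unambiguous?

Ambiguous

Witness: if p then if p then s else s

Derivation 1: Head ⇒ if p then Head else Head ⇒ if p then if p then Head else Head ⇒ if p then if p then s else Head ⇒ if p then if p then s else s
Derivation 2: Head ⇒ if p then Head ⇒ if p then if p then Head else Head ⇒ if p then if p then s else Head ⇒ if p then if p then s else s

Two distinct leftmost derivations for the same string.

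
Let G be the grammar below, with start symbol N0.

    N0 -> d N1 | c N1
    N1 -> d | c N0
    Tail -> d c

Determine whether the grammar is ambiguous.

Unambiguous

Only N0, N1 are reachable from N0; ignoring the rest: Restricted to the reachable nonterminals, every rule has the form A → t or A → t B, and no two rules for the same A share a first terminal. The grammar encodes a DFA — one run per string.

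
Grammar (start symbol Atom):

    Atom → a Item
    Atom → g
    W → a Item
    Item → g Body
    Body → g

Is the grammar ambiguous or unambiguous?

Unambiguous

(W is unreachable from Atom, so its rules don't affect L(Atom).) Restricted to the reachable nonterminals, every rule has the form A → t or A → t B, and no two rules for the same A share a first terminal. The grammar encodes a DFA — one run per string.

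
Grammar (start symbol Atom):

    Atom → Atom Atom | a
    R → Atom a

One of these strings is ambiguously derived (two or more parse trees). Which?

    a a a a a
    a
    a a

a a a a a

a a a a a: 14 trees
a: 1 tree
a a: 1 tree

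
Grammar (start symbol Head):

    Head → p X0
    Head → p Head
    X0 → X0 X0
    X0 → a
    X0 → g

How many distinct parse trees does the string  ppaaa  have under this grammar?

2

Parse trees for ppaaa:
  [Head p [Head p [X0 [X0 a] [X0 [X0 a] [X0 a]]]]]
  [Head p [Head p [X0 [X0 [X0 a] [X0 a]] [X0 a]]]]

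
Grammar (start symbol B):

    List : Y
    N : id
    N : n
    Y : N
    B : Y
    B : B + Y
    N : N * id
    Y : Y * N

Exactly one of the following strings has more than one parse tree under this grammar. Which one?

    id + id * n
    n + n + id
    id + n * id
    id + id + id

id + id * n: 1 tree
n + n + id: 1 tree
id + n * id: 2 trees
id + id + id: 1 tree

id + n * id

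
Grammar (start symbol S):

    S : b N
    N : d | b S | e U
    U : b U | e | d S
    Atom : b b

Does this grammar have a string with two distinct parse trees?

(Atom is unreachable from S, so its rules don't affect L(S).) The reachable rules are right-linear with at most one rule per (nonterminal, next-terminal) pair. Each input token forces the next rule, so parsing is deterministic.

Unambiguous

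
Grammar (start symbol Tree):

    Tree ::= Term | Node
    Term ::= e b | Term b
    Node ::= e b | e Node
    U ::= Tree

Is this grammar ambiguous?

Witness: e b

Derivation 1: Tree ⇒ Term ⇒ e b
Derivation 2: Tree ⇒ Node ⇒ e b

Two distinct leftmost derivations for the same string.

Ambiguous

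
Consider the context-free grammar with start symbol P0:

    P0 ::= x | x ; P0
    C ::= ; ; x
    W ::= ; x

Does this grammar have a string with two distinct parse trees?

Only P0 is reachable from P0; ignoring the rest: Right-recursive list with a separator: after each atom, whether the separator follows determines the rule. One parse per string.

Unambiguous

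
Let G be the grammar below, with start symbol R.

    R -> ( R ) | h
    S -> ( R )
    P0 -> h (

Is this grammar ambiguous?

Only R is reachable from R; ignoring the rest: L(R) is { openⁿ atom closeⁿ : n ≥ 0 }. The bracket depth fixes n, and the derivation is forced at every step.

Unambiguous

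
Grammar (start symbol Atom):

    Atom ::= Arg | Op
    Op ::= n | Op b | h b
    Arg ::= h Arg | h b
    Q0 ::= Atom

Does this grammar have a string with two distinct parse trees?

Ambiguous

Witness: h b

Derivation 1: Atom ⇒ Arg ⇒ h b
Derivation 2: Atom ⇒ Op ⇒ h b

Two distinct leftmost derivations for the same string.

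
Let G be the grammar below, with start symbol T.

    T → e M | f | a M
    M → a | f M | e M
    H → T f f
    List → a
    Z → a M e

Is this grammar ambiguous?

(H, List, Z are unreachable from T, so their rules don't affect L(T).) The reachable rules are right-linear with at most one rule per (nonterminal, next-terminal) pair. Each input token forces the next rule, so parsing is deterministic.

Unambiguous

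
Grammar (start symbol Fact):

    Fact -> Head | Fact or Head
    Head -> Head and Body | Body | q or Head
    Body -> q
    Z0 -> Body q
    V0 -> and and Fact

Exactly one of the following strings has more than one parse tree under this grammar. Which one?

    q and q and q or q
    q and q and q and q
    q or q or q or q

q or q or q or q

q and q and q or q: 1 tree
q and q and q and q: 1 tree
q or q or q or q: 8 trees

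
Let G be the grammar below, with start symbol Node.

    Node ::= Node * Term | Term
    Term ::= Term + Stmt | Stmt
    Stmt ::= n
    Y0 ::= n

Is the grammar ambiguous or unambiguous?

(Y0 is unreachable from Node, so its rules don't affect L(Node).) Node → Node * Term | Term  ;  Term → Term + Stmt | Stmt  — a left-associative chain with Stmt at the bottom. Each string factors uniquely by precedence.

Unambiguous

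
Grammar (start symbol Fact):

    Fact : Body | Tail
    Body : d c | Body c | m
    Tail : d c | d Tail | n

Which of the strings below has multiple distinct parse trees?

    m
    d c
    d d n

d c

m: 1 tree
d c: 2 trees
d d n: 1 tree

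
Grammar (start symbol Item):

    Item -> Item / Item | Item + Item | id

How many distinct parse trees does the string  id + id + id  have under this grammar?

Parse trees for id + id + id:
  [Item [Item id] + [Item [Item id] + [Item id]]]
  [Item [Item [Item id] + [Item id]] + [Item id]]

2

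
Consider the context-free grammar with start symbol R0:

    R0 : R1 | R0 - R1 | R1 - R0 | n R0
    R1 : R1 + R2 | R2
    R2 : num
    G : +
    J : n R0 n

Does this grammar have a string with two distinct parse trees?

Ambiguous

Witness: num - num

Derivation 1: R0 ⇒ R0 - R1 ⇒ R1 - R1 ⇒ R2 - R1 ⇒ num - R1 ⇒ num - R2 ⇒ num - num
Derivation 2: R0 ⇒ R1 - R0 ⇒ R2 - R0 ⇒ num - R0 ⇒ num - R1 ⇒ num - R2 ⇒ num - num

Two distinct leftmost derivations for the same string.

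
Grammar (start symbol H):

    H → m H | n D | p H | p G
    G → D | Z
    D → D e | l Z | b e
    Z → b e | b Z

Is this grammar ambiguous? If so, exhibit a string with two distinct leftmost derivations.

Witness: p b e

Derivation 1: H ⇒ p G ⇒ p D ⇒ p b e
Derivation 2: H ⇒ p G ⇒ p Z ⇒ p b e

Two distinct leftmost derivations for the same string.

Ambiguous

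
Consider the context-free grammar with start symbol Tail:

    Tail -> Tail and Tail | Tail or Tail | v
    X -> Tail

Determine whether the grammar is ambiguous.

Ambiguous

Witness: v and v and v

Derivation 1: Tail ⇒ Tail and Tail ⇒ Tail and Tail and Tail ⇒ v and Tail and Tail ⇒ v and v and Tail ⇒ v and v and v
Derivation 2: Tail ⇒ Tail and Tail ⇒ v and Tail ⇒ v and Tail and Tail ⇒ v and v and Tail ⇒ v and v and v

Two distinct leftmost derivations for the same string.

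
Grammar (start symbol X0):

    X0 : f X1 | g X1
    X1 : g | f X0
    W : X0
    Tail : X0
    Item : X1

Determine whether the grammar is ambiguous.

Only X0, X1 are reachable from X0; ignoring the rest: Each reachable nonterminal has at most one production per leading terminal, and all productions are right-linear; the derivation is determined token-by-token.

Unambiguous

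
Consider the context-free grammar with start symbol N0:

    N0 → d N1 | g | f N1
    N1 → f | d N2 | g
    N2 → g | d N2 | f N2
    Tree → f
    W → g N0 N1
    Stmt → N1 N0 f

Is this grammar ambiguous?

(Tree, W, Stmt are unreachable from N0, so their rules don't affect L(N0).) Restricted to the reachable nonterminals, every rule has the form A → t or A → t B, and no two rules for the same A share a first terminal. The grammar encodes a DFA — one run per string.

Unambiguous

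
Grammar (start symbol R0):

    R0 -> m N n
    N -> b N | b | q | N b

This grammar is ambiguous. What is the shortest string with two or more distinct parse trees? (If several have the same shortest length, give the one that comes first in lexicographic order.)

m b b n

length 3: no string has ≥2 trees
length 4: m b b n has 2 parse trees

Two derivations of m b b n:
  R0 ⇒ m N n ⇒ m b N n ⇒ m b b n
  R0 ⇒ m N n ⇒ m N b n ⇒ m b b n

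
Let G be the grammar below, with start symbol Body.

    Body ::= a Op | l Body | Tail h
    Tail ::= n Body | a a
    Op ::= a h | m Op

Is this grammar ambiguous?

Witness: a a h

Derivation 1: Body ⇒ a Op ⇒ a a h
Derivation 2: Body ⇒ Tail h ⇒ a a h

Two distinct leftmost derivations for the same string.

Ambiguous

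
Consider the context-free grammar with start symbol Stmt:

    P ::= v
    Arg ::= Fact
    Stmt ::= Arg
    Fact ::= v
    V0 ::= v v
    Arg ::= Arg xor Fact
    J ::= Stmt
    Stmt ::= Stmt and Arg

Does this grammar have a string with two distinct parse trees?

Unambiguous

Only Stmt, Arg, Fact are reachable from Stmt; ignoring the rest: Stmt → Stmt and Arg | Arg  ;  Arg → Arg xor Fact | Fact  — a left-associative chain with Fact at the bottom. Each string factors uniquely by precedence.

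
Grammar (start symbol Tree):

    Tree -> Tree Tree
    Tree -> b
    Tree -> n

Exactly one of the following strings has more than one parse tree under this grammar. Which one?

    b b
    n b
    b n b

b b: 1 tree
n b: 1 tree
b n b: 2 trees

b n b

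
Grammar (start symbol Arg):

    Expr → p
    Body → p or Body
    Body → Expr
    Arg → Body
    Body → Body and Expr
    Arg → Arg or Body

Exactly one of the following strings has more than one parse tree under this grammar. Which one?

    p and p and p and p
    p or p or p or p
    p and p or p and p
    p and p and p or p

p or p or p or p

p and p and p and p: 1 tree
p or p or p or p: 8 trees
p and p or p and p: 1 tree
p and p and p or p: 1 tree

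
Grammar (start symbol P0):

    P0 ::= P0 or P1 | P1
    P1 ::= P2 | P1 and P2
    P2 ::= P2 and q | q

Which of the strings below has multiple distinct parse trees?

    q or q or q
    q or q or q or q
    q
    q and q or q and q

q and q or q and q

q or q or q: 1 tree
q or q or q or q: 1 tree
q: 1 tree
q and q or q and q: 4 trees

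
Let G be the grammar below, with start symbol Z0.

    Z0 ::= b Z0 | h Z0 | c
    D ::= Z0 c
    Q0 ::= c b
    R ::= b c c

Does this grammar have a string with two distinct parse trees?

Unambiguous

(D, Q0, R are unreachable from Z0, so their rules don't affect L(Z0).) The reachable rules are right-linear with at most one rule per (nonterminal, next-terminal) pair. Each input token forces the next rule, so parsing is deterministic.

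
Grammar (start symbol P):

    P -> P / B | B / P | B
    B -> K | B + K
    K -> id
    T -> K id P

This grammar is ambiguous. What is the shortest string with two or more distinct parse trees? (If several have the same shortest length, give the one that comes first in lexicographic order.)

length 1: no string has ≥2 trees
length 3: id / id has 2 parse trees

Two derivations of id / id:
  P ⇒ P / B ⇒ B / B ⇒ K / B ⇒ id / B ⇒ id / K ⇒ id / id
  P ⇒ B / P ⇒ K / P ⇒ id / P ⇒ id / B ⇒ id / K ⇒ id / id

id / id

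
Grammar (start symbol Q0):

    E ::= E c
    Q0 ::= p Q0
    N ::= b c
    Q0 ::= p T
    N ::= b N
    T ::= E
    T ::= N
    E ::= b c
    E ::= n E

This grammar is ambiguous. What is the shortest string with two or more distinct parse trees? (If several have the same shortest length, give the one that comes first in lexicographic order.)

length 3: p b c has 2 parse trees

Two derivations of p b c:
  Q0 ⇒ p T ⇒ p E ⇒ p b c
  Q0 ⇒ p T ⇒ p N ⇒ p b c

p b c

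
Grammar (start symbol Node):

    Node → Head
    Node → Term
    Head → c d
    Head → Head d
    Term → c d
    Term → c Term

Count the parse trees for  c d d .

1

Parse trees for c d d:
  [Node [Head [Head c d] d]]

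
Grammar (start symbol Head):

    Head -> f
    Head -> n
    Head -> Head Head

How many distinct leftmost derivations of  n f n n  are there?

Parse trees for n f n n:
  [Head [Head n] [Head [Head f] [Head [Head n] [Head n]]]]
  [Head [Head n] [Head [Head [Head f] [Head n]] [Head n]]]
  [Head [Head [Head n] [Head f]] [Head [Head n] [Head n]]]
  [Head [Head [Head n] [Head [Head f] [Head n]]] [Head n]]
  [Head [Head [Head [Head n] [Head f]] [Head n]] [Head n]]

5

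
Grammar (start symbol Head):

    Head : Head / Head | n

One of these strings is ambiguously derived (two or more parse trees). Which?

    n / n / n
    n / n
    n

n / n / n

n / n / n: 2 trees
n / n: 1 tree
n: 1 tree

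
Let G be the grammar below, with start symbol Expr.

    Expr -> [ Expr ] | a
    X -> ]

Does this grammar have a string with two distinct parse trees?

Only Expr is reachable from Expr; ignoring the rest: L(Expr) is { openⁿ atom closeⁿ : n ≥ 0 }. The bracket depth fixes n, and the derivation is forced at every step.

Unambiguous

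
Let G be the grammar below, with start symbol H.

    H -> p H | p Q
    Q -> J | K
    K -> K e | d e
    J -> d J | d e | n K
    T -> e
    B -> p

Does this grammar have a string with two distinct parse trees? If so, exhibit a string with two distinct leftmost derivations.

Ambiguous

Witness: p d e

Derivation 1: H ⇒ p Q ⇒ p J ⇒ p d e
Derivation 2: H ⇒ p Q ⇒ p K ⇒ p d e

Two distinct leftmost derivations for the same string.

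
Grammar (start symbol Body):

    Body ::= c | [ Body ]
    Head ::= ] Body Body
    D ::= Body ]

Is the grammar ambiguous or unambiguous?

Unambiguous

(Head, D are unreachable from Body, so their rules don't affect L(Body).) L(Body) is { openⁿ atom closeⁿ : n ≥ 0 }. The bracket depth fixes n, and the derivation is forced at every step.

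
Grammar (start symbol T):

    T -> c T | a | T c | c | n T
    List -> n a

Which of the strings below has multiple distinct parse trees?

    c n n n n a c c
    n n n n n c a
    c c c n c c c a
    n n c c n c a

c n n n n a c c: 21 trees
n n n n n c a: 1 tree
c c c n c c c a: 1 tree
n n c c n c a: 1 tree

c n n n n a c c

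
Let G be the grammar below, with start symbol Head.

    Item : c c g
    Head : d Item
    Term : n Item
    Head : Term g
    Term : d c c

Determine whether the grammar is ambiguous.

Ambiguous

Witness: d c c g

Derivation 1: Head ⇒ d Item ⇒ d c c g
Derivation 2: Head ⇒ Term g ⇒ d c c g

Two distinct leftmost derivations for the same string.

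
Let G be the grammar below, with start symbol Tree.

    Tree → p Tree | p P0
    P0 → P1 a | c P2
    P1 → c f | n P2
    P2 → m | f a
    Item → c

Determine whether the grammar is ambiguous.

Ambiguous

Witness: p c f a

Derivation 1: Tree ⇒ p P0 ⇒ p P1 a ⇒ p c f a
Derivation 2: Tree ⇒ p P0 ⇒ p c P2 ⇒ p c f a

Two distinct leftmost derivations for the same string.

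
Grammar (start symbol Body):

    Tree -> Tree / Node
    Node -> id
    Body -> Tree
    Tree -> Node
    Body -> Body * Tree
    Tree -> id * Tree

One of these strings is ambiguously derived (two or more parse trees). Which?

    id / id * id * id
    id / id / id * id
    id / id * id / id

id / id * id * id

id / id * id * id: 2 trees
id / id / id * id: 1 tree
id / id * id / id: 1 tree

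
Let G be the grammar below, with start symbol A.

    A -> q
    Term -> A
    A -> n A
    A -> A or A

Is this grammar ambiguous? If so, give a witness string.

Ambiguous

Witness: n q or q

Derivation 1: A ⇒ n A ⇒ n A or A ⇒ n q or A ⇒ n q or q
Derivation 2: A ⇒ A or A ⇒ n A or A ⇒ n q or A ⇒ n q or q

Two distinct leftmost derivations for the same string.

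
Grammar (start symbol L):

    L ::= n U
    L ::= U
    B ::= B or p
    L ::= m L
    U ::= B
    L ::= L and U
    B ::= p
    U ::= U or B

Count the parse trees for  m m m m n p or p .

2

Parse trees for m m m m n p or p:
  [L m [L m [L m [L m [L n [U [B [B p] or p]]]]]]]
  [L m [L m [L m [L m [L n [U [U [B p]] or [B p]]]]]]]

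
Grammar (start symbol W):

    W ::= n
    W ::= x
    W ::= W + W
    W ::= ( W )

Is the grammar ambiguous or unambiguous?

Ambiguous

Witness: n + n + n

Derivation 1: W ⇒ W + W ⇒ n + W ⇒ n + W + W ⇒ n + n + W ⇒ n + n + n
Derivation 2: W ⇒ W + W ⇒ W + W + W ⇒ n + W + W ⇒ n + n + W ⇒ n + n + n

Two distinct leftmost derivations for the same string.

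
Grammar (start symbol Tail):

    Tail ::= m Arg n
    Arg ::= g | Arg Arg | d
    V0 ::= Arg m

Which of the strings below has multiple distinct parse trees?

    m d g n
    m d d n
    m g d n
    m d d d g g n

m d d d g g n

m d g n: 1 tree
m d d n: 1 tree
m g d n: 1 tree
m d d d g g n: 14 trees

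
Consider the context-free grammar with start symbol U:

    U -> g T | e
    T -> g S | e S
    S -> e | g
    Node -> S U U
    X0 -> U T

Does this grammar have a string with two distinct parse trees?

(Node, X0 are unreachable from U, so their rules don't affect L(U).) Each reachable nonterminal has at most one production per leading terminal, and all productions are right-linear; the derivation is determined token-by-token.

Unambiguous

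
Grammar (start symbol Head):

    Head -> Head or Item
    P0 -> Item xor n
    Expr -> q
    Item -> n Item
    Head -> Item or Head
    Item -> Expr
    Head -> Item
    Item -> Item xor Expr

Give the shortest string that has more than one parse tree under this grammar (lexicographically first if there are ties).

length 1: no string has ≥2 trees
length 2: no string has ≥2 trees
length 3: q or q has 2 parse trees

Two derivations of q or q:
  Head ⇒ Head or Item ⇒ Item or Item ⇒ Expr or Item ⇒ q or Item ⇒ q or Expr ⇒ q or q
  Head ⇒ Item or Head ⇒ Expr or Head ⇒ q or Head ⇒ q or Item ⇒ q or Expr ⇒ q or q

q or q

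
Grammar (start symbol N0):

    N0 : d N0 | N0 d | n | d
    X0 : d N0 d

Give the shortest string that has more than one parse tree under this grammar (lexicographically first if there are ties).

d d

length 1: no string has ≥2 trees
length 2: d d has 2 parse trees

Two derivations of d d:
  N0 ⇒ d N0 ⇒ d d
  N0 ⇒ N0 d ⇒ d d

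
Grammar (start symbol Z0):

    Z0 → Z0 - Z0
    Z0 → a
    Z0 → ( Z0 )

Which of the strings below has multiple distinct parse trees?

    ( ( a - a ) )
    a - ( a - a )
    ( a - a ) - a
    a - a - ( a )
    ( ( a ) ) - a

( ( a - a ) ): 1 tree
a - ( a - a ): 1 tree
( a - a ) - a: 1 tree
a - a - ( a ): 2 trees
( ( a ) ) - a: 1 tree

a - a - ( a )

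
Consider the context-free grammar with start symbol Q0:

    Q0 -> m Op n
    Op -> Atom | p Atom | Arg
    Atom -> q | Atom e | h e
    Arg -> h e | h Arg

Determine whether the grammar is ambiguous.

Ambiguous

Witness: m h e n

Derivation 1: Q0 ⇒ m Op n ⇒ m Atom n ⇒ m h e n
Derivation 2: Q0 ⇒ m Op n ⇒ m Arg n ⇒ m h e n

Two distinct leftmost derivations for the same string.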